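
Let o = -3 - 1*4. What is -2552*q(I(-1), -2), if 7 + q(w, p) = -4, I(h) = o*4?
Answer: 28072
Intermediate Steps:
o = -7 (o = -3 - 4 = -7)
I(h) = -28 (I(h) = -7*4 = -28)
q(w, p) = -11 (q(w, p) = -7 - 4 = -11)
-2552*q(I(-1), -2) = -2552*(-11) = 28072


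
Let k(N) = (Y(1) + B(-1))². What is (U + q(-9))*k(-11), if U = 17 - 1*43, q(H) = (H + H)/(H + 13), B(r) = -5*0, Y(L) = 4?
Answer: -488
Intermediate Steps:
B(r) = 0
q(H) = 2*H/(13 + H) (q(H) = (2*H)/(13 + H) = 2*H/(13 + H))
U = -26 (U = 17 - 43 = -26)
k(N) = 16 (k(N) = (4 + 0)² = 4² = 16)
(U + q(-9))*k(-11) = (-26 + 2*(-9)/(13 - 9))*16 = (-26 + 2*(-9)/4)*16 = (-26 + 2*(-9)*(¼))*16 = (-26 - 9/2)*16 = -61/2*16 = -488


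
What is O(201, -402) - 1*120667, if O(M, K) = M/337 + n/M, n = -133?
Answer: -8173624999/67737 ≈ -1.2067e+5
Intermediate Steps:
O(M, K) = -133/M + M/337 (O(M, K) = M/337 - 133/M = -133/M + M/337)
O(201, -402) - 1*120667 = (-133/201 + (1/337)*201) - 1*120667 = (-133*1/201 + 201/337) - 120667 = (-133/201 + 201/337) - 120667 = -4420/67737 - 120667 = -8173624999/67737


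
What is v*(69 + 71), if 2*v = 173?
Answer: 12110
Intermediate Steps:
v = 173/2 (v = (1/2)*173 = 173/2 ≈ 86.500)
v*(69 + 71) = 173*(69 + 71)/2 = (173/2)*140 = 12110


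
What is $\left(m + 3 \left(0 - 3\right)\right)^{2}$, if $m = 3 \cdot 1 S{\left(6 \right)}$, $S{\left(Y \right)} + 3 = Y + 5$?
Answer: $225$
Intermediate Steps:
$S{\left(Y \right)} = 2 + Y$ ($S{\left(Y \right)} = -3 + \left(Y + 5\right) = -3 + \left(5 + Y\right) = 2 + Y$)
$m = 24$ ($m = 3 \cdot 1 \left(2 + 6\right) = 3 \cdot 8 = 24$)
$\left(m + 3 \left(0 - 3\right)\right)^{2} = \left(24 + 3 \left(0 - 3\right)\right)^{2} = \left(24 + 3 \left(-3\right)\right)^{2} = \left(24 - 9\right)^{2} = 15^{2} = 225$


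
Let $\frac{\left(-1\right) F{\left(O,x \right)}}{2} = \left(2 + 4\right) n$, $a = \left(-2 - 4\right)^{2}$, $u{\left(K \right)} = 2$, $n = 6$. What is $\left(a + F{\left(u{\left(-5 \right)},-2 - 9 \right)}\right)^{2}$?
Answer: $1296$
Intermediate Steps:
$a = 36$ ($a = \left(-6\right)^{2} = 36$)
$F{\left(O,x \right)} = -72$ ($F{\left(O,x \right)} = - 2 \left(2 + 4\right) 6 = - 2 \cdot 6 \cdot 6 = \left(-2\right) 36 = -72$)
$\left(a + F{\left(u{\left(-5 \right)},-2 - 9 \right)}\right)^{2} = \left(36 - 72\right)^{2} = \left(-36\right)^{2} = 1296$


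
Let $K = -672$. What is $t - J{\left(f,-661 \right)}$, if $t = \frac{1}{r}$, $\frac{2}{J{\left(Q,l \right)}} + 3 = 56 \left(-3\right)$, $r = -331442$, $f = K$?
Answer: $\frac{662713}{56676582} \approx 0.011693$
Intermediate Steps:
$f = -672$
$J{\left(Q,l \right)} = - \frac{2}{171}$ ($J{\left(Q,l \right)} = \frac{2}{-3 + 56 \left(-3\right)} = \frac{2}{-3 - 168} = \frac{2}{-171} = 2 \left(- \frac{1}{171}\right) = - \frac{2}{171}$)
$t = - \frac{1}{331442}$ ($t = \frac{1}{-331442} = - \frac{1}{331442} \approx -3.0171 \cdot 10^{-6}$)
$t - J{\left(f,-661 \right)} = - \frac{1}{331442} - - \frac{2}{171} = - \frac{1}{331442} + \frac{2}{171} = \frac{662713}{56676582}$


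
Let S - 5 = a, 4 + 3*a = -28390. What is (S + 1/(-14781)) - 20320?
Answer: -146724418/4927 ≈ -29780.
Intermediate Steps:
a = -28394/3 (a = -4/3 + (⅓)*(-28390) = -4/3 - 28390/3 = -28394/3 ≈ -9464.7)
S = -28379/3 (S = 5 - 28394/3 = -28379/3 ≈ -9459.7)
(S + 1/(-14781)) - 20320 = (-28379/3 + 1/(-14781)) - 20320 = (-28379/3 - 1/14781) - 20320 = -46607778/4927 - 20320 = -146724418/4927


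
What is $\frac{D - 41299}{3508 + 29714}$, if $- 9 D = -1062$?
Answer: $- \frac{1961}{1582} \approx -1.2396$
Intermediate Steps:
$D = 118$ ($D = \left(- \frac{1}{9}\right) \left(-1062\right) = 118$)
$\frac{D - 41299}{3508 + 29714} = \frac{118 - 41299}{3508 + 29714} = - \frac{41181}{33222} = \left(-41181\right) \frac{1}{33222} = - \frac{1961}{1582}$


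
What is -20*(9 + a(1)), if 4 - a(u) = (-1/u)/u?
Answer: -280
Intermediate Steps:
a(u) = 4 + u⁻² (a(u) = 4 - (-1/u)/u = 4 - (-1)/u² = 4 + u⁻²)
-20*(9 + a(1)) = -20*(9 + (4 + 1⁻²)) = -20*(9 + (4 + 1)) = -20*(9 + 5) = -20*14 = -280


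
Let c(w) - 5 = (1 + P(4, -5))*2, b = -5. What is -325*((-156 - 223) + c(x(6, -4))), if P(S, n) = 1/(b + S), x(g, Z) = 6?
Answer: 121550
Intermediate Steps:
P(S, n) = 1/(-5 + S)
c(w) = 5 (c(w) = 5 + (1 + 1/(-5 + 4))*2 = 5 + (1 + 1/(-1))*2 = 5 + (1 - 1)*2 = 5 + 0*2 = 5 + 0 = 5)
-325*((-156 - 223) + c(x(6, -4))) = -325*((-156 - 223) + 5) = -325*(-379 + 5) = -325*(-374) = 121550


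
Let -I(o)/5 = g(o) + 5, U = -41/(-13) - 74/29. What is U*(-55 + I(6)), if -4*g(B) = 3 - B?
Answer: -76045/1508 ≈ -50.428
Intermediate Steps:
g(B) = -¾ + B/4 (g(B) = -(3 - B)/4 = -¾ + B/4)
U = 227/377 (U = -41*(-1/13) - 74*1/29 = 41/13 - 74/29 = 227/377 ≈ 0.60212)
I(o) = -85/4 - 5*o/4 (I(o) = -5*((-¾ + o/4) + 5) = -5*(17/4 + o/4) = -85/4 - 5*o/4)
U*(-55 + I(6)) = 227*(-55 + (-85/4 - 5/4*6))/377 = 227*(-55 + (-85/4 - 15/2))/377 = 227*(-55 - 115/4)/377 = (227/377)*(-335/4) = -76045/1508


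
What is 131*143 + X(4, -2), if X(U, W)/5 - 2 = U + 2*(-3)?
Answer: 18733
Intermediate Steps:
X(U, W) = -20 + 5*U (X(U, W) = 10 + 5*(U + 2*(-3)) = 10 + 5*(U - 6) = 10 + 5*(-6 + U) = 10 + (-30 + 5*U) = -20 + 5*U)
131*143 + X(4, -2) = 131*143 + (-20 + 5*4) = 18733 + (-20 + 20) = 18733 + 0 = 18733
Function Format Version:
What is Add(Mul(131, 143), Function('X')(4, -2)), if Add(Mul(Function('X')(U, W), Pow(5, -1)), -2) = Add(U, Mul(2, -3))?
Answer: 18733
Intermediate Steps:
Function('X')(U, W) = Add(-20, Mul(5, U)) (Function('X')(U, W) = Add(10, Mul(5, Add(U, Mul(2, -3)))) = Add(10, Mul(5, Add(U, -6))) = Add(10, Mul(5, Add(-6, U))) = Add(10, Add(-30, Mul(5, U))) = Add(-20, Mul(5, U)))
Add(Mul(131, 143), Function('X')(4, -2)) = Add(Mul(131, 143), Add(-20, Mul(5, 4))) = Add(18733, Add(-20, 20)) = Add(18733, 0) = 18733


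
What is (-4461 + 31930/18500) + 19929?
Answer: 28618993/1850 ≈ 15470.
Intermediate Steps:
(-4461 + 31930/18500) + 19929 = (-4461 + 31930*(1/18500)) + 19929 = (-4461 + 3193/1850) + 19929 = -8249657/1850 + 19929 = 28618993/1850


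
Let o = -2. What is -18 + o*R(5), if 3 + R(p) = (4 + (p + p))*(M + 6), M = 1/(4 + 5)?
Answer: -1648/9 ≈ -183.11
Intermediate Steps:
M = 1/9 ≈ 0.11111
R(p) = 193/9 + 110*p/9 (R(p) = -3 + (4 + (p + p))*(1/9 + 6) = -3 + (4 + 2*p)*(55/9) = -3 + (220/9 + 110*p/9) = 193/9 + 110*p/9)
-18 + o*R(5) = -18 - 2*(193/9 + (110/9)*5) = -18 - 2*(193/9 + 550/9) = -18 - 2*743/9 = -18 - 1486/9 = -1648/9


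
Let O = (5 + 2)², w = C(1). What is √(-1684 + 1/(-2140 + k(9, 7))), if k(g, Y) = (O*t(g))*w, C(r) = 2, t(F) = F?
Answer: I*√2665039034/1258 ≈ 41.037*I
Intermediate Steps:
w = 2
O = 49 (O = 7² = 49)
k(g, Y) = 98*g (k(g, Y) = (49*g)*2 = 98*g)
√(-1684 + 1/(-2140 + k(9, 7))) = √(-1684 + 1/(-2140 + 98*9)) = √(-1684 + 1/(-2140 + 882)) = √(-1684 + 1/(-1258)) = √(-1684 - 1/1258) = √(-2118473/1258) = I*√2665039034/1258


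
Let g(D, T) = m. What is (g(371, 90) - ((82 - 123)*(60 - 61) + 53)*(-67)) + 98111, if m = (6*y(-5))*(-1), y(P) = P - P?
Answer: 104409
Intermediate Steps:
y(P) = 0
m = 0 (m = (6*0)*(-1) = 0*(-1) = 0)
g(D, T) = 0
(g(371, 90) - ((82 - 123)*(60 - 61) + 53)*(-67)) + 98111 = (0 - ((82 - 123)*(60 - 61) + 53)*(-67)) + 98111 = (0 - (-41*(-1) + 53)*(-67)) + 98111 = (0 - (41 + 53)*(-67)) + 98111 = (0 - 94*(-67)) + 98111 = (0 - 1*(-6298)) + 98111 = (0 + 6298) + 98111 = 6298 + 98111 = 104409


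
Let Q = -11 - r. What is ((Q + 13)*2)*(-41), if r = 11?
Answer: 738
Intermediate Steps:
Q = -22 (Q = -11 - 1*11 = -11 - 11 = -22)
((Q + 13)*2)*(-41) = ((-22 + 13)*2)*(-41) = -9*2*(-41) = -18*(-41) = 738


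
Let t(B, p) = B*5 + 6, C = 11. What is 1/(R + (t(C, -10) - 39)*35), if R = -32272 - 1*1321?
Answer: -1/32823 ≈ -3.0466e-5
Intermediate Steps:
R = -33593 (R = -32272 - 1321 = -33593)
t(B, p) = 6 + 5*B (t(B, p) = 5*B + 6 = 6 + 5*B)
1/(R + (t(C, -10) - 39)*35) = 1/(-33593 + ((6 + 5*11) - 39)*35) = 1/(-33593 + ((6 + 55) - 39)*35) = 1/(-33593 + (61 - 39)*35) = 1/(-33593 + 22*35) = 1/(-33593 + 770) = 1/(-32823) = -1/32823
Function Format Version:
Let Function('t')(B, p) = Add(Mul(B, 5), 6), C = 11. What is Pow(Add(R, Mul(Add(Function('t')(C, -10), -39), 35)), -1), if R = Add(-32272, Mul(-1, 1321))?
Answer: Rational(-1, 32823) ≈ -3.0466e-5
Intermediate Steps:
R = -33593 (R = Add(-32272, -1321) = -33593)
Function('t')(B, p) = Add(6, Mul(5, B)) (Function('t')(B, p) = Add(Mul(5, B), 6) = Add(6, Mul(5, B)))
Pow(Add(R, Mul(Add(Function('t')(C, -10), -39), 35)), -1) = Pow(Add(-33593, Mul(Add(Add(6, Mul(5, 11)), -39), 35)), -1) = Pow(Add(-33593, Mul(Add(Add(6, 55), -39), 35)), -1) = Pow(Add(-33593, Mul(Add(61, -39), 35)), -1) = Pow(Add(-33593, Mul(22, 35)), -1) = Pow(Add(-33593, 770), -1) = Pow(-32823, -1) = Rational(-1, 32823)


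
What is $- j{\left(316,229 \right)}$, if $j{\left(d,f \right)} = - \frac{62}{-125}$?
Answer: $- \frac{62}{125} \approx -0.496$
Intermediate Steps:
$j{\left(d,f \right)} = \frac{62}{125}$ ($j{\left(d,f \right)} = \left(-62\right) \left(- \frac{1}{125}\right) = \frac{62}{125}$)
$- j{\left(316,229 \right)} = \left(-1\right) \frac{62}{125} = - \frac{62}{125}$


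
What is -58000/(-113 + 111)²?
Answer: -14500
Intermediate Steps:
-58000/(-113 + 111)² = -58000/((-2)²) = -58000/4 = -58000*¼ = -14500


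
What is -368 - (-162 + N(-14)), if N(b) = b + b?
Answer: -178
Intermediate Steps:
N(b) = 2*b
-368 - (-162 + N(-14)) = -368 - (-162 + 2*(-14)) = -368 - (-162 - 28) = -368 - 1*(-190) = -368 + 190 = -178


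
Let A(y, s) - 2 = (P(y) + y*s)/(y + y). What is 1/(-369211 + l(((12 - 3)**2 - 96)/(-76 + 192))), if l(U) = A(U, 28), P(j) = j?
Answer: -2/738389 ≈ -2.7086e-6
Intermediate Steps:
A(y, s) = 2 + (y + s*y)/(2*y) (A(y, s) = 2 + (y + y*s)/(y + y) = 2 + (y + s*y)/((2*y)) = 2 + (y + s*y)*(1/(2*y)) = 2 + (y + s*y)/(2*y))
l(U) = 33/2 (l(U) = 5/2 + (1/2)*28 = 5/2 + 14 = 33/2)
1/(-369211 + l(((12 - 3)**2 - 96)/(-76 + 192))) = 1/(-369211 + 33/2) = 1/(-738389/2) = -2/738389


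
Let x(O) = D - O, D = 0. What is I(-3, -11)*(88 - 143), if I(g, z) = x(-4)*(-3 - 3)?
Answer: 1320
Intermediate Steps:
x(O) = -O (x(O) = 0 - O = -O)
I(g, z) = -24 (I(g, z) = (-1*(-4))*(-3 - 3) = 4*(-6) = -24)
I(-3, -11)*(88 - 143) = -24*(88 - 143) = -24*(-55) = 1320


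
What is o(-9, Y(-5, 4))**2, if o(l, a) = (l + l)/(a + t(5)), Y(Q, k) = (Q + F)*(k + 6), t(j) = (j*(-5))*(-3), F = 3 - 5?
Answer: 324/25 ≈ 12.960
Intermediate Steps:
F = -2
t(j) = 15*j (t(j) = -5*j*(-3) = 15*j)
Y(Q, k) = (-2 + Q)*(6 + k) (Y(Q, k) = (Q - 2)*(k + 6) = (-2 + Q)*(6 + k))
o(l, a) = 2*l/(75 + a) (o(l, a) = (l + l)/(a + 15*5) = (2*l)/(a + 75) = (2*l)/(75 + a) = 2*l/(75 + a))
o(-9, Y(-5, 4))**2 = (2*(-9)/(75 + (-12 - 2*4 + 6*(-5) - 5*4)))**2 = (2*(-9)/(75 + (-12 - 8 - 30 - 20)))**2 = (2*(-9)/(75 - 70))**2 = (2*(-9)/5)**2 = (2*(-9)*(1/5))**2 = (-18/5)**2 = 324/25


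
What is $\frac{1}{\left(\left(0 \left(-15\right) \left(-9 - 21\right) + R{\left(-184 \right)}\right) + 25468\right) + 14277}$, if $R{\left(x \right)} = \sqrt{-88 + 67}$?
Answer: $\frac{39745}{1579665046} - \frac{i \sqrt{21}}{1579665046} \approx 2.516 \cdot 10^{-5} - 2.901 \cdot 10^{-9} i$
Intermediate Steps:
$R{\left(x \right)} = i \sqrt{21}$ ($R{\left(x \right)} = \sqrt{-21} = i \sqrt{21}$)
$\frac{1}{\left(\left(0 \left(-15\right) \left(-9 - 21\right) + R{\left(-184 \right)}\right) + 25468\right) + 14277} = \frac{1}{\left(\left(0 \left(-15\right) \left(-9 - 21\right) + i \sqrt{21}\right) + 25468\right) + 14277} = \frac{1}{\left(\left(0 \left(-30\right) + i \sqrt{21}\right) + 25468\right) + 14277} = \frac{1}{\left(\left(0 + i \sqrt{21}\right) + 25468\right) + 14277} = \frac{1}{\left(i \sqrt{21} + 25468\right) + 14277} = \frac{1}{\left(25468 + i \sqrt{21}\right) + 14277} = \frac{1}{39745 + i \sqrt{21}}$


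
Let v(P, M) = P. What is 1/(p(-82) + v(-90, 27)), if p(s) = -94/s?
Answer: -41/3643 ≈ -0.011254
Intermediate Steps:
1/(p(-82) + v(-90, 27)) = 1/(-94/(-82) - 90) = 1/(-94*(-1/82) - 90) = 1/(47/41 - 90) = 1/(-3643/41) = -41/3643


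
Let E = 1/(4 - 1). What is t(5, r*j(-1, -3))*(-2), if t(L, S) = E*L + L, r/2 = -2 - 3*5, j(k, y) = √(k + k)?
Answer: -40/3 ≈ -13.333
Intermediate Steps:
j(k, y) = √2*√k (j(k, y) = √(2*k) = √2*√k)
r = -34 (r = 2*(-2 - 3*5) = 2*(-2 - 15) = 2*(-17) = -34)
E = ⅓ (E = 1/3 = ⅓ ≈ 0.33333)
t(L, S) = 4*L/3 (t(L, S) = L/3 + L = 4*L/3)
t(5, r*j(-1, -3))*(-2) = ((4/3)*5)*(-2) = (20/3)*(-2) = -40/3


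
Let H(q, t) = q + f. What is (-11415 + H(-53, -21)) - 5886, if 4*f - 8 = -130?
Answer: -34769/2 ≈ -17385.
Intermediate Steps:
f = -61/2 (f = 2 + (1/4)*(-130) = 2 - 65/2 = -61/2 ≈ -30.500)
H(q, t) = -61/2 + q (H(q, t) = q - 61/2 = -61/2 + q)
(-11415 + H(-53, -21)) - 5886 = (-11415 + (-61/2 - 53)) - 5886 = (-11415 - 167/2) - 5886 = -22997/2 - 5886 = -34769/2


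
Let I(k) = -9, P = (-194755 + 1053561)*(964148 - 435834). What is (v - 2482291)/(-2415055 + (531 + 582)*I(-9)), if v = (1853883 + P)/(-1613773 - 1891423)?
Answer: 9154637571003/8500352674112 ≈ 1.0770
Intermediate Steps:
P = 453719233084 (P = 858806*528314 = 453719233084)
v = -453721086967/3505196 (v = (1853883 + 453719233084)/(-1613773 - 1891423) = 453721086967/(-3505196) = 453721086967*(-1/3505196) = -453721086967/3505196 ≈ -1.2944e+5)
(v - 2482291)/(-2415055 + (531 + 582)*I(-9)) = (-453721086967/3505196 - 2482291)/(-2415055 + (531 + 582)*(-9)) = -9154637571003/(3505196*(-2415055 + 1113*(-9))) = -9154637571003/(3505196*(-2415055 - 10017)) = -9154637571003/3505196/(-2425072) = -9154637571003/3505196*(-1/2425072) = 9154637571003/8500352674112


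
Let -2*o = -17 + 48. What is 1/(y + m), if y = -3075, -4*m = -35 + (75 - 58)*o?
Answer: -8/24003 ≈ -0.00033329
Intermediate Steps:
o = -31/2 (o = -(-17 + 48)/2 = -1/2*31 = -31/2 ≈ -15.500)
m = 597/8 (m = -(-35 + (75 - 58)*(-31/2))/4 = -(-35 + 17*(-31/2))/4 = -(-35 - 527/2)/4 = -1/4*(-597/2) = 597/8 ≈ 74.625)
1/(y + m) = 1/(-3075 + 597/8) = 1/(-24003/8) = -8/24003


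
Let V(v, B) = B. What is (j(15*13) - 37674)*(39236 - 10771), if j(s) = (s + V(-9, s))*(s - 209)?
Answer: -1227809310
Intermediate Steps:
j(s) = 2*s*(-209 + s) (j(s) = (s + s)*(s - 209) = (2*s)*(-209 + s) = 2*s*(-209 + s))
(j(15*13) - 37674)*(39236 - 10771) = (2*(15*13)*(-209 + 15*13) - 37674)*(39236 - 10771) = (2*195*(-209 + 195) - 37674)*28465 = (2*195*(-14) - 37674)*28465 = (-5460 - 37674)*28465 = -43134*28465 = -1227809310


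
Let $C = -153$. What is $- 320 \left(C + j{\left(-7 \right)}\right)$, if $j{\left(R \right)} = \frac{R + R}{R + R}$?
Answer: $48640$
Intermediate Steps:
$j{\left(R \right)} = 1$ ($j{\left(R \right)} = \frac{2 R}{2 R} = 2 R \frac{1}{2 R} = 1$)
$- 320 \left(C + j{\left(-7 \right)}\right) = - 320 \left(-153 + 1\right) = \left(-320\right) \left(-152\right) = 48640$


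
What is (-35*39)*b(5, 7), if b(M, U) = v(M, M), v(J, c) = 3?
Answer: -4095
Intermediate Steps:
b(M, U) = 3
(-35*39)*b(5, 7) = -35*39*3 = -1365*3 = -4095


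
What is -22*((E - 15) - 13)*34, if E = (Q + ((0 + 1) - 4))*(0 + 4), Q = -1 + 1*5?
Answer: 17952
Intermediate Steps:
Q = 4 (Q = -1 + 5 = 4)
E = 4 (E = (4 + ((0 + 1) - 4))*(0 + 4) = (4 + (1 - 4))*4 = (4 - 3)*4 = 1*4 = 4)
-22*((E - 15) - 13)*34 = -22*((4 - 15) - 13)*34 = -22*(-11 - 13)*34 = -22*(-24)*34 = 528*34 = 17952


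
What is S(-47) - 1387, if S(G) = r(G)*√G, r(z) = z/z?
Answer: -1387 + I*√47 ≈ -1387.0 + 6.8557*I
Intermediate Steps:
r(z) = 1
S(G) = √G (S(G) = 1*√G = √G)
S(-47) - 1387 = √(-47) - 1387 = I*√47 - 1387 = -1387 + I*√47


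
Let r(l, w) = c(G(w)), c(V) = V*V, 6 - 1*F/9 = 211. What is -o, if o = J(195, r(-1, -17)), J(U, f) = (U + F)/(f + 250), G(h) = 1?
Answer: 1650/251 ≈ 6.5737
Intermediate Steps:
F = -1845 (F = 54 - 9*211 = 54 - 1899 = -1845)
c(V) = V²
r(l, w) = 1 (r(l, w) = 1² = 1)
J(U, f) = (-1845 + U)/(250 + f) (J(U, f) = (U - 1845)/(f + 250) = (-1845 + U)/(250 + f))
o = -1650/251 (o = (-1845 + 195)/(250 + 1) = -1650/251 ≈ -6.5737)
-o = -1*(-1650/251) = 1650/251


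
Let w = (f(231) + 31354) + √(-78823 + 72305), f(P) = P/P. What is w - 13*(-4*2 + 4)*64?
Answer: 34683 + I*√6518 ≈ 34683.0 + 80.734*I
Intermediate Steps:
f(P) = 1
w = 31355 + I*√6518 (w = (1 + 31354) + √(-78823 + 72305) = 31355 + √(-6518) = 31355 + I*√6518 ≈ 31355.0 + 80.734*I)
w - 13*(-4*2 + 4)*64 = (31355 + I*√6518) - 13*(-4*2 + 4)*64 = (31355 + I*√6518) - 13*(-8 + 4)*64 = (31355 + I*√6518) - 13*(-4)*64 = (31355 + I*√6518) - (-52)*64 = (31355 + I*√6518) - 1*(-3328) = (31355 + I*√6518) + 3328 = 34683 + I*√6518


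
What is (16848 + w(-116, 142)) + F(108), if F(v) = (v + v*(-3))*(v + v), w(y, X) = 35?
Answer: -29773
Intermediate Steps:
F(v) = -4*v**2 (F(v) = (v - 3*v)*(2*v) = (-2*v)*(2*v) = -4*v**2)
(16848 + w(-116, 142)) + F(108) = (16848 + 35) - 4*108**2 = 16883 - 4*11664 = 16883 - 46656 = -29773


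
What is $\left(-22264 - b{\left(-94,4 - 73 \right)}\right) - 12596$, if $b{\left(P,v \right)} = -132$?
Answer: $-34728$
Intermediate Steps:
$\left(-22264 - b{\left(-94,4 - 73 \right)}\right) - 12596 = \left(-22264 - -132\right) - 12596 = \left(-22264 + 132\right) - 12596 = -22132 - 12596 = -34728$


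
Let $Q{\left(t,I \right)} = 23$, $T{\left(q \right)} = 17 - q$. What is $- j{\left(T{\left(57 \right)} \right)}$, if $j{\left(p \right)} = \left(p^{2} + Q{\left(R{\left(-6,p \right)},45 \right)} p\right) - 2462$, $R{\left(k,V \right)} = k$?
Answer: $1782$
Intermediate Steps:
$j{\left(p \right)} = -2462 + p^{2} + 23 p$ ($j{\left(p \right)} = \left(p^{2} + 23 p\right) - 2462 = -2462 + p^{2} + 23 p$)
$- j{\left(T{\left(57 \right)} \right)} = - (-2462 + \left(17 - 57\right)^{2} + 23 \left(17 - 57\right)) = - (-2462 + \left(-40\right)^{2} + 23 \left(-40\right)) = - (-2462 + 1600 - 920) = \left(-1\right) \left(-1782\right) = 1782$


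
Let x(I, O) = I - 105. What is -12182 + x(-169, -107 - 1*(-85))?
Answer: -12456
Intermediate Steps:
x(I, O) = -105 + I
-12182 + x(-169, -107 - 1*(-85)) = -12182 + (-105 - 169) = -12182 - 274 = -12456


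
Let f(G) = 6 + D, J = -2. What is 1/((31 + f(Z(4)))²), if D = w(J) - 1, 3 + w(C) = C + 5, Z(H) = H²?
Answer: 1/1296 ≈ 0.00077160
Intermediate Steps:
w(C) = 2 + C (w(C) = -3 + (C + 5) = -3 + (5 + C) = 2 + C)
D = -1 (D = (2 - 2) - 1 = 0 - 1 = -1)
f(G) = 5 (f(G) = 6 - 1 = 5)
1/((31 + f(Z(4)))²) = 1/((31 + 5)²) = 1/(36²) = 1/1296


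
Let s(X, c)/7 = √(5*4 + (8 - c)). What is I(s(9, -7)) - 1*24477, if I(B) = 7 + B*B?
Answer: -22755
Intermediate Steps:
s(X, c) = 7*√(28 - c) (s(X, c) = 7*√(5*4 + (8 - c)) = 7*√(20 + (8 - c)) = 7*√(28 - c))
I(B) = 7 + B²
I(s(9, -7)) - 1*24477 = (7 + (7*√(28 - 1*(-7)))²) - 1*24477 = (7 + (7*√(28 + 7))²) - 24477 = (7 + (7*√35)²) - 24477 = (7 + 1715) - 24477 = 1722 - 24477 = -22755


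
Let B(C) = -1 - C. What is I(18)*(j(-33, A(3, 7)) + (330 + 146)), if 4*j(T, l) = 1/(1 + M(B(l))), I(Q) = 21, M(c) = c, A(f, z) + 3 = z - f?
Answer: 39963/4 ≈ 9990.8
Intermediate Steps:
A(f, z) = -3 + z - f (A(f, z) = -3 + (z - f) = -3 + z - f)
j(T, l) = -1/(4*l) (j(T, l) = 1/(4*(1 + (-1 - l))) = 1/(4*((-l))) = (-1/l)/4 = -1/(4*l))
I(18)*(j(-33, A(3, 7)) + (330 + 146)) = 21*(-1/(4*(-3 + 7 - 1*3)) + (330 + 146)) = 21*(-1/(4*(-3 + 7 - 3)) + 476) = 21*(-1/4/1 + 476) = 21*(-1/4*1 + 476) = 21*(-1/4 + 476) = 21*(1903/4) = 39963/4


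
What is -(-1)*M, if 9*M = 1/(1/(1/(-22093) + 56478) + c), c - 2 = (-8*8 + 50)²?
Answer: 1247768453/2223523582083 ≈ 0.00056117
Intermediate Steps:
c = 198 (c = 2 + (-8*8 + 50)² = 2 + (-64 + 50)² = 2 + (-14)² = 2 + 196 = 198)
M = 1247768453/2223523582083 (M = 1/(9*(1/(1/(-22093) + 56478) + 198)) = 1/(9*(1/(-1/22093 + 56478) + 198)) = 1/(9*(1/(1247768453/22093) + 198)) = 1/(9*(22093/1247768453 + 198)) = 1/(9*(247058175787/1247768453)) = (⅑)*(1247768453/247058175787) = 1247768453/2223523582083 ≈ 0.00056117)
-(-1)*M = -(-1)*1247768453/2223523582083 = -1*(-1247768453/2223523582083) = 1247768453/2223523582083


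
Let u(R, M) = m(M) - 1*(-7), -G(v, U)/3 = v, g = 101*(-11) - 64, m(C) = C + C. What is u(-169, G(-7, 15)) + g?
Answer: -1126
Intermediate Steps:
m(C) = 2*C
g = -1175 (g = -1111 - 64 = -1175)
G(v, U) = -3*v
u(R, M) = 7 + 2*M (u(R, M) = 2*M - 1*(-7) = 2*M + 7 = 7 + 2*M)
u(-169, G(-7, 15)) + g = (7 + 2*(-3*(-7))) - 1175 = (7 + 2*21) - 1175 = (7 + 42) - 1175 = 49 - 1175 = -1126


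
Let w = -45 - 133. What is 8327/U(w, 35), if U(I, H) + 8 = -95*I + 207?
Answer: 8327/17109 ≈ 0.48670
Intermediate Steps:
w = -178
U(I, H) = 199 - 95*I (U(I, H) = -8 + (-95*I + 207) = -8 + (207 - 95*I) = 199 - 95*I)
8327/U(w, 35) = 8327/(199 - 95*(-178)) = 8327/(199 + 16910) = 8327/17109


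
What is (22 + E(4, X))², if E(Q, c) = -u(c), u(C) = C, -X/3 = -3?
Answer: 169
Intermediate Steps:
X = 9 (X = -3*(-3) = 9)
E(Q, c) = -c
(22 + E(4, X))² = (22 - 1*9)² = (22 - 9)² = 13² = 169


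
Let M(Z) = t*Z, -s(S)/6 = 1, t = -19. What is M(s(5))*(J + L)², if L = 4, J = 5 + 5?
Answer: 22344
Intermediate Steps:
s(S) = -6 (s(S) = -6*1 = -6)
J = 10
M(Z) = -19*Z
M(s(5))*(J + L)² = (-19*(-6))*(10 + 4)² = 114*14² = 114*196 = 22344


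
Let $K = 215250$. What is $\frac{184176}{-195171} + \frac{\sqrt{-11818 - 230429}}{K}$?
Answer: $- \frac{61392}{65057} + \frac{i \sqrt{242247}}{215250} \approx -0.94366 + 0.0022866 i$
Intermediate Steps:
$\frac{184176}{-195171} + \frac{\sqrt{-11818 - 230429}}{K} = \frac{184176}{-195171} + \frac{\sqrt{-11818 - 230429}}{215250} = 184176 \left(- \frac{1}{195171}\right) + \sqrt{-242247} \cdot \frac{1}{215250} = - \frac{61392}{65057} + i \sqrt{242247} \cdot \frac{1}{215250} = - \frac{61392}{65057} + \frac{i \sqrt{242247}}{215250}$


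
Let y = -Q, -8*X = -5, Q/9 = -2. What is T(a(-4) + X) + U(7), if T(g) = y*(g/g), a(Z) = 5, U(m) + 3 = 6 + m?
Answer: 28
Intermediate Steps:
Q = -18 (Q = 9*(-2) = -18)
X = 5/8 (X = -⅛*(-5) = 5/8 ≈ 0.62500)
U(m) = 3 + m (U(m) = -3 + (6 + m) = 3 + m)
y = 18 (y = -1*(-18) = 18)
T(g) = 18 (T(g) = 18*(g/g) = 18*1 = 18)
T(a(-4) + X) + U(7) = 18 + (3 + 7) = 18 + 10 = 28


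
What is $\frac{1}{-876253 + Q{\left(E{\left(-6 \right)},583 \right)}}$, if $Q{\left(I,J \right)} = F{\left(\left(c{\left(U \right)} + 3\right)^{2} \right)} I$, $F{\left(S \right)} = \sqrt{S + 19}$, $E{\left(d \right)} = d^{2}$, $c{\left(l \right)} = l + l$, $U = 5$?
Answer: $- \frac{876253}{767819076361} - \frac{72 \sqrt{47}}{767819076361} \approx -1.1419 \cdot 10^{-6}$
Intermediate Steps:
$c{\left(l \right)} = 2 l$
$F{\left(S \right)} = \sqrt{19 + S}$
$Q{\left(I,J \right)} = 2 I \sqrt{47}$ ($Q{\left(I,J \right)} = \sqrt{19 + \left(2 \cdot 5 + 3\right)^{2}} I = \sqrt{19 + \left(10 + 3\right)^{2}} I = \sqrt{19 + 13^{2}} I = \sqrt{19 + 169} I = \sqrt{188} I = 2 \sqrt{47} I = 2 I \sqrt{47}$)
$\frac{1}{-876253 + Q{\left(E{\left(-6 \right)},583 \right)}} = \frac{1}{-876253 + 2 \left(-6\right)^{2} \sqrt{47}} = \frac{1}{-876253 + 2 \cdot 36 \sqrt{47}} = \frac{1}{-876253 + 72 \sqrt{47}}$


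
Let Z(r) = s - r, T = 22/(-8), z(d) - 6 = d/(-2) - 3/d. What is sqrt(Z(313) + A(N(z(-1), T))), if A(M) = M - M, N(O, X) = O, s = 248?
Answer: I*sqrt(65) ≈ 8.0623*I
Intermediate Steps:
z(d) = 6 - 3/d - d/2 (z(d) = 6 + (d/(-2) - 3/d) = 6 + (d*(-1/2) - 3/d) = 6 + (-d/2 - 3/d) = 6 + (-3/d - d/2) = 6 - 3/d - d/2)
T = -11/4 (T = 22*(-1/8) = -11/4 ≈ -2.7500)
Z(r) = 248 - r
A(M) = 0
sqrt(Z(313) + A(N(z(-1), T))) = sqrt((248 - 1*313) + 0) = sqrt((248 - 313) + 0) = sqrt(-65 + 0) = sqrt(-65) = I*sqrt(65)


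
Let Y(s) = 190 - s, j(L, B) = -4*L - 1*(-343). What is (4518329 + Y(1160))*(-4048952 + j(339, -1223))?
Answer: -18295145842435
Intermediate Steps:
j(L, B) = 343 - 4*L (j(L, B) = -4*L + 343 = 343 - 4*L)
(4518329 + Y(1160))*(-4048952 + j(339, -1223)) = (4518329 + (190 - 1*1160))*(-4048952 + (343 - 4*339)) = (4518329 + (190 - 1160))*(-4048952 + (343 - 1356)) = (4518329 - 970)*(-4048952 - 1013) = 4517359*(-4049965) = -18295145842435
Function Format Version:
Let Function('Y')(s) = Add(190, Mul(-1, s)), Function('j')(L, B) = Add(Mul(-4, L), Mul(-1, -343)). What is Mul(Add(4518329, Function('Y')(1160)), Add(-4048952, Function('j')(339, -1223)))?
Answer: -18295145842435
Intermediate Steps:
Function('j')(L, B) = Add(343, Mul(-4, L)) (Function('j')(L, B) = Add(Mul(-4, L), 343) = Add(343, Mul(-4, L)))
Mul(Add(4518329, Function('Y')(1160)), Add(-4048952, Function('j')(339, -1223))) = Mul(Add(4518329, Add(190, Mul(-1, 1160))), Add(-4048952, Add(343, Mul(-4, 339)))) = Mul(Add(4518329, Add(190, -1160)), Add(-4048952, Add(343, -1356))) = Mul(Add(4518329, -970), Add(-4048952, -1013)) = Mul(4517359, -4049965) = -18295145842435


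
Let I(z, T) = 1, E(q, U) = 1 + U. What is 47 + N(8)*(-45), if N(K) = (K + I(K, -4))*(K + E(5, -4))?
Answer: -1978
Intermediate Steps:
N(K) = (1 + K)*(-3 + K) (N(K) = (K + 1)*(K + (1 - 4)) = (1 + K)*(K - 3) = (1 + K)*(-3 + K))
47 + N(8)*(-45) = 47 + (-3 + 8² - 2*8)*(-45) = 47 + (-3 + 64 - 16)*(-45) = 47 + 45*(-45) = 47 - 2025 = -1978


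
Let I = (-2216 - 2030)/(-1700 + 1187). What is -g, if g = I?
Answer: -4246/513 ≈ -8.2768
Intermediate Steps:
I = 4246/513 (I = -4246/(-513) = -4246*(-1/513) = 4246/513 ≈ 8.2768)
g = 4246/513 ≈ 8.2768
-g = -1*4246/513 = -4246/513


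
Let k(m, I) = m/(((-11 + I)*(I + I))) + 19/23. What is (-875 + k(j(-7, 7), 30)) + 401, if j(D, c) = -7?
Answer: -12406781/26220 ≈ -473.18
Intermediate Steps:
k(m, I) = 19/23 + m/(2*I*(-11 + I)) (k(m, I) = m/(((-11 + I)*(2*I))) + 19*(1/23) = m/((2*I*(-11 + I))) + 19/23 = m*(1/(2*I*(-11 + I))) + 19/23 = m/(2*I*(-11 + I)) + 19/23 = 19/23 + m/(2*I*(-11 + I)))
(-875 + k(j(-7, 7), 30)) + 401 = (-875 + (1/46)*(-418*30 + 23*(-7) + 38*30²)/(30*(-11 + 30))) + 401 = (-875 + (1/46)*(1/30)*(-12540 - 161 + 38*900)/19) + 401 = (-875 + (1/46)*(1/30)*(1/19)*(-12540 - 161 + 34200)) + 401 = (-875 + (1/46)*(1/30)*(1/19)*21499) + 401 = (-875 + 21499/26220) + 401 = -22921001/26220 + 401 = -12406781/26220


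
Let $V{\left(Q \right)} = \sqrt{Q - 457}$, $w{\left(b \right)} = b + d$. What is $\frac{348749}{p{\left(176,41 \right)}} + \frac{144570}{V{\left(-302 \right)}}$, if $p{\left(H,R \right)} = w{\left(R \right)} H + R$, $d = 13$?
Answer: $\frac{15163}{415} - \frac{48190 i \sqrt{759}}{253} \approx 36.537 - 5247.6 i$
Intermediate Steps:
$w{\left(b \right)} = 13 + b$ ($w{\left(b \right)} = b + 13 = 13 + b$)
$V{\left(Q \right)} = \sqrt{-457 + Q}$
$p{\left(H,R \right)} = R + H \left(13 + R\right)$ ($p{\left(H,R \right)} = \left(13 + R\right) H + R = H \left(13 + R\right) + R = R + H \left(13 + R\right)$)
$\frac{348749}{p{\left(176,41 \right)}} + \frac{144570}{V{\left(-302 \right)}} = \frac{348749}{41 + 176 \left(13 + 41\right)} + \frac{144570}{\sqrt{-457 - 302}} = \frac{348749}{41 + 176 \cdot 54} + \frac{144570}{\sqrt{-759}} = \frac{348749}{41 + 9504} + \frac{144570}{i \sqrt{759}} = \frac{348749}{9545} + 144570 \left(- \frac{i \sqrt{759}}{759}\right) = 348749 \cdot \frac{1}{9545} - \frac{48190 i \sqrt{759}}{253} = \frac{15163}{415} - \frac{48190 i \sqrt{759}}{253}$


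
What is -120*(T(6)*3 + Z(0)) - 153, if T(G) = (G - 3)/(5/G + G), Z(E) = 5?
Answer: -37353/41 ≈ -911.05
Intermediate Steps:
T(G) = (-3 + G)/(G + 5/G)
-120*(T(6)*3 + Z(0)) - 153 = -120*((6*(-3 + 6)/(5 + 6²))*3 + 5) - 153 = -120*((6*3/(5 + 36))*3 + 5) - 153 = -120*((6*3/41)*3 + 5) - 153 = -120*((6*(1/41)*3)*3 + 5) - 153 = -120*((18/41)*3 + 5) - 153 = -120*(54/41 + 5) - 153 = -120*259/41 - 153 = -31080/41 - 153 = -37353/41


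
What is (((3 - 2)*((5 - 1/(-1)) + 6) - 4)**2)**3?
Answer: 262144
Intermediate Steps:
(((3 - 2)*((5 - 1/(-1)) + 6) - 4)**2)**3 = ((1*((5 - 1*(-1)) + 6) - 4)**2)**3 = ((1*((5 + 1) + 6) - 4)**2)**3 = ((1*(6 + 6) - 4)**2)**3 = ((1*12 - 4)**2)**3 = ((12 - 4)**2)**3 = (8**2)**3 = 64**3 = 262144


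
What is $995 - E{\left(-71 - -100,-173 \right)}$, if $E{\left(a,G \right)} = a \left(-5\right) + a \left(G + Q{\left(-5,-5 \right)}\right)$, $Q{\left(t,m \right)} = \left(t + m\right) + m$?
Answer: $6592$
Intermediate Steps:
$Q{\left(t,m \right)} = t + 2 m$ ($Q{\left(t,m \right)} = \left(m + t\right) + m = t + 2 m$)
$E{\left(a,G \right)} = - 5 a + a \left(-15 + G\right)$ ($E{\left(a,G \right)} = a \left(-5\right) + a \left(G + \left(-5 + 2 \left(-5\right)\right)\right) = - 5 a + a \left(G - 15\right) = - 5 a + a \left(-15 + G\right)$)
$995 - E{\left(-71 - -100,-173 \right)} = 995 - \left(-71 - -100\right) \left(-20 - 173\right) = 995 - \left(-71 + 100\right) \left(-193\right) = 995 - 29 \left(-193\right) = 995 - -5597 = 995 + 5597 = 6592$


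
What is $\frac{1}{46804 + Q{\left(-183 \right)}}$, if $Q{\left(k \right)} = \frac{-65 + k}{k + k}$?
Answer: $\frac{183}{8565256} \approx 2.1365 \cdot 10^{-5}$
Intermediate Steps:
$Q{\left(k \right)} = \frac{-65 + k}{2 k}$
$\frac{1}{46804 + Q{\left(-183 \right)}} = \frac{1}{46804 + \frac{-65 - 183}{2 \left(-183\right)}} = \frac{1}{46804 + \frac{1}{2} \left(- \frac{1}{183}\right) \left(-248\right)} = \frac{1}{46804 + \frac{124}{183}} = \frac{1}{\frac{8565256}{183}} = \frac{183}{8565256}$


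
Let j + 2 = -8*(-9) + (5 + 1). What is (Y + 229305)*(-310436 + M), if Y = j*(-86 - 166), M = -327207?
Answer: -134002589379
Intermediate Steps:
j = 76 (j = -2 + (-8*(-9) + (5 + 1)) = -2 + (72 + 6) = -2 + 78 = 76)
Y = -19152 (Y = 76*(-86 - 166) = 76*(-252) = -19152)
(Y + 229305)*(-310436 + M) = (-19152 + 229305)*(-310436 - 327207) = 210153*(-637643) = -134002589379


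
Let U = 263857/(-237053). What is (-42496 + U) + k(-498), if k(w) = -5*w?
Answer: -9483806175/237053 ≈ -40007.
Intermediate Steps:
U = -263857/237053 (U = 263857*(-1/237053) = -263857/237053 ≈ -1.1131)
(-42496 + U) + k(-498) = (-42496 - 263857/237053) - 5*(-498) = -10074068145/237053 + 2490 = -9483806175/237053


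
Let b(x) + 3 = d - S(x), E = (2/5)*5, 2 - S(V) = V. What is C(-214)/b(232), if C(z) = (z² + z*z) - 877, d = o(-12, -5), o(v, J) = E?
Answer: 90715/229 ≈ 396.14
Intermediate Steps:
S(V) = 2 - V
E = 2 (E = (2*(⅕))*5 = (⅖)*5 = 2)
o(v, J) = 2
d = 2
b(x) = -3 + x (b(x) = -3 + (2 - (2 - x)) = -3 + (2 + (-2 + x)) = -3 + x)
C(z) = -877 + 2*z² (C(z) = (z² + z²) - 877 = 2*z² - 877 = -877 + 2*z²)
C(-214)/b(232) = (-877 + 2*(-214)²)/(-3 + 232) = (-877 + 2*45796)/229 = (-877 + 91592)*(1/229) = 90715*(1/229) = 90715/229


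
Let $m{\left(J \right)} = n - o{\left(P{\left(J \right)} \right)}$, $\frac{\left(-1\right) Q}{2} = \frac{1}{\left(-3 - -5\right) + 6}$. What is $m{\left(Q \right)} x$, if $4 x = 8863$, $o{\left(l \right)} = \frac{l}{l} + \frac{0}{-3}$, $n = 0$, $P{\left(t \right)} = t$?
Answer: $- \frac{8863}{4} \approx -2215.8$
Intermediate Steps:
$Q = - \frac{1}{4}$ ($Q = - \frac{2}{\left(-3 - -5\right) + 6} = - \frac{2}{\left(-3 + 5\right) + 6} = - \frac{2}{2 + 6} = - \frac{2}{8} = \left(-2\right) \frac{1}{8} = - \frac{1}{4} \approx -0.25$)
$o{\left(l \right)} = 1$ ($o{\left(l \right)} = 1 + 0 \left(- \frac{1}{3}\right) = 1 + 0 = 1$)
$x = \frac{8863}{4}$ ($x = \frac{1}{4} \cdot 8863 = \frac{8863}{4} \approx 2215.8$)
$m{\left(J \right)} = -1$ ($m{\left(J \right)} = 0 - 1 = -1$)
$m{\left(Q \right)} x = \left(-1\right) \frac{8863}{4} = - \frac{8863}{4}$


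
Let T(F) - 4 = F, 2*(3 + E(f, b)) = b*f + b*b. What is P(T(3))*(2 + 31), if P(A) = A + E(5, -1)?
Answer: 66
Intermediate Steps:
E(f, b) = -3 + b²/2 + b*f/2 (E(f, b) = -3 + (b*f + b*b)/2 = -3 + (b*f + b²)/2 = -3 + (b² + b*f)/2 = -3 + (b²/2 + b*f/2) = -3 + b²/2 + b*f/2)
T(F) = 4 + F
P(A) = -5 + A (P(A) = A + (-3 + (½)*(-1)² + (½)*(-1)*5) = A + (-3 + (½)*1 - 5/2) = A + (-3 + ½ - 5/2) = A - 5 = -5 + A)
P(T(3))*(2 + 31) = (-5 + (4 + 3))*(2 + 31) = (-5 + 7)*33 = 2*33 = 66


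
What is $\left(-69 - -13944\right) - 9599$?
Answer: $4276$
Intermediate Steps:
$\left(-69 - -13944\right) - 9599 = \left(-69 + 13944\right) - 9599 = 13875 - 9599 = 4276$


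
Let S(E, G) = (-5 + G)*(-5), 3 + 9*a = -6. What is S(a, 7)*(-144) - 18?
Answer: 1422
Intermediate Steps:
a = -1 (a = -⅓ + (⅑)*(-6) = -⅓ - ⅔ = -1)
S(E, G) = 25 - 5*G
S(a, 7)*(-144) - 18 = (25 - 5*7)*(-144) - 18 = (25 - 35)*(-144) - 18 = -10*(-144) - 18 = 1440 - 18 = 1422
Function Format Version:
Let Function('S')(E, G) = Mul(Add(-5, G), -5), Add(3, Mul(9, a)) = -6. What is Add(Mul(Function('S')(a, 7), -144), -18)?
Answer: 1422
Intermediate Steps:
a = -1 (a = Add(Rational(-1, 3), Mul(Rational(1, 9), -6)) = Add(Rational(-1, 3), Rational(-2, 3)) = -1)
Function('S')(E, G) = Add(25, Mul(-5, G))
Add(Mul(Function('S')(a, 7), -144), -18) = Add(Mul(Add(25, Mul(-5, 7)), -144), -18) = Add(Mul(Add(25, -35), -144), -18) = Add(Mul(-10, -144), -18) = Add(1440, -18) = 1422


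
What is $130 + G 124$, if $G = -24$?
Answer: $-2846$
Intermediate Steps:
$130 + G 124 = 130 - 2976 = -2846$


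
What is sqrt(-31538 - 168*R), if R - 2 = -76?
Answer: I*sqrt(19106) ≈ 138.22*I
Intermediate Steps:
R = -74 (R = 2 - 76 = -74)
sqrt(-31538 - 168*R) = sqrt(-31538 - 168*(-74)) = sqrt(-31538 + 12432) = sqrt(-19106) = I*sqrt(19106)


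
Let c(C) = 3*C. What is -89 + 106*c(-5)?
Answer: -1679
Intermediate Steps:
-89 + 106*c(-5) = -89 + 106*(3*(-5)) = -89 + 106*(-15) = -89 - 1590 = -1679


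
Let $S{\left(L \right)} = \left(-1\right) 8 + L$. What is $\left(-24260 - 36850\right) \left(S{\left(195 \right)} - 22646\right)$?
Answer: $1372469490$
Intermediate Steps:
$S{\left(L \right)} = -8 + L$
$\left(-24260 - 36850\right) \left(S{\left(195 \right)} - 22646\right) = \left(-24260 - 36850\right) \left(\left(-8 + 195\right) - 22646\right) = \left(-24260 - 36850\right) \left(187 - 22646\right) = \left(-61110\right) \left(-22459\right) = 1372469490$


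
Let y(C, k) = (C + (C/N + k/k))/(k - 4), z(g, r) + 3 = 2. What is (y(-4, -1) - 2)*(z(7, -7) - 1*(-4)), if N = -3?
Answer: -5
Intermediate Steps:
z(g, r) = -1 (z(g, r) = -3 + 2 = -1)
y(C, k) = (1 + 2*C/3)/(-4 + k) (y(C, k) = (C + (C/(-3) + k/k))/(k - 4) = (C + (C*(-1/3) + 1))/(-4 + k) = (C + (-C/3 + 1))/(-4 + k) = (C + (1 - C/3))/(-4 + k) = (1 + 2*C/3)/(-4 + k))
(y(-4, -1) - 2)*(z(7, -7) - 1*(-4)) = ((3 + 2*(-4))/(3*(-4 - 1)) - 2)*(-1 - 1*(-4)) = ((1/3)*(3 - 8)/(-5) - 2)*(-1 + 4) = ((1/3)*(-1/5)*(-5) - 2)*3 = (1/3 - 2)*3 = -5/3*3 = -5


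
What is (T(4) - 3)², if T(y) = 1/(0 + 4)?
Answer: 121/16 ≈ 7.5625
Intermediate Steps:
T(y) = ¼ (T(y) = 1/4 = ¼)
(T(4) - 3)² = (¼ - 3)² = (-11/4)² = 121/16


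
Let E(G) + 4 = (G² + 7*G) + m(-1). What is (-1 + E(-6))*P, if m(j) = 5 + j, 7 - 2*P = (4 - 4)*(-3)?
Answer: -49/2 ≈ -24.500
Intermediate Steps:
P = 7/2 (P = 7/2 - (4 - 4)*(-3)/2 = 7/2 - 0*(-3) = 7/2 - ½*0 = 7/2 + 0 = 7/2 ≈ 3.5000)
E(G) = G² + 7*G (E(G) = -4 + ((G² + 7*G) + (5 - 1)) = -4 + ((G² + 7*G) + 4) = -4 + (4 + G² + 7*G) = G² + 7*G)
(-1 + E(-6))*P = (-1 - 6*(7 - 6))*(7/2) = (-1 - 6*1)*(7/2) = (-1 - 6)*(7/2) = -7*7/2 = -49/2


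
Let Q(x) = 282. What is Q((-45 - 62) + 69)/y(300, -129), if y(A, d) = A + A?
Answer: 47/100 ≈ 0.47000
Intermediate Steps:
y(A, d) = 2*A
Q((-45 - 62) + 69)/y(300, -129) = 282/((2*300)) = 282/600 = 282*(1/600) = 47/100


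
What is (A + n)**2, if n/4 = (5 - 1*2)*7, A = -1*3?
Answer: 6561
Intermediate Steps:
A = -3
n = 84 (n = 4*((5 - 1*2)*7) = 4*((5 - 2)*7) = 4*(3*7) = 4*21 = 84)
(A + n)**2 = (-3 + 84)**2 = 81**2 = 6561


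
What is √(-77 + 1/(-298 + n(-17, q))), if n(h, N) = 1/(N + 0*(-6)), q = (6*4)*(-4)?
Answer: I*√63025312301/28609 ≈ 8.7752*I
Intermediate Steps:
q = -96 (q = 24*(-4) = -96)
n(h, N) = 1/N (n(h, N) = 1/(N + 0) = 1/N)
√(-77 + 1/(-298 + n(-17, q))) = √(-77 + 1/(-298 + 1/(-96))) = √(-77 + 1/(-298 - 1/96)) = √(-77 + 1/(-28609/96)) = √(-77 - 96/28609) = √(-2202989/28609) = I*√63025312301/28609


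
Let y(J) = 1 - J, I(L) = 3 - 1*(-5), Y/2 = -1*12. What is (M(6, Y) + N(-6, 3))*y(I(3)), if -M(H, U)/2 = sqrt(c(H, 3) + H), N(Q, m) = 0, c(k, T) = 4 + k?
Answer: 56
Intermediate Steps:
Y = -24 (Y = 2*(-1*12) = 2*(-12) = -24)
M(H, U) = -2*sqrt(4 + 2*H) (M(H, U) = -2*sqrt((4 + H) + H) = -2*sqrt(4 + 2*H))
I(L) = 8 (I(L) = 3 + 5 = 8)
(M(6, Y) + N(-6, 3))*y(I(3)) = (-2*sqrt(4 + 2*6) + 0)*(1 - 1*8) = (-2*sqrt(4 + 12) + 0)*(1 - 8) = (-2*sqrt(16) + 0)*(-7) = (-2*4 + 0)*(-7) = (-8 + 0)*(-7) = -8*(-7) = 56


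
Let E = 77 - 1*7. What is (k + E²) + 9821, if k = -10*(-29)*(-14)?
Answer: 10661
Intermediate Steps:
k = -4060 (k = 290*(-14) = -4060)
E = 70 (E = 77 - 7 = 70)
(k + E²) + 9821 = (-4060 + 70²) + 9821 = (-4060 + 4900) + 9821 = 840 + 9821 = 10661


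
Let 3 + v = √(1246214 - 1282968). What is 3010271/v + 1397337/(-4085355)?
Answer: -12315149114582/50063301955 - 3010271*I*√36754/36763 ≈ -245.99 - 15698.0*I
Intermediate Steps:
v = -3 + I*√36754 (v = -3 + √(1246214 - 1282968) = -3 + √(-36754) = -3 + I*√36754 ≈ -3.0 + 191.71*I)
3010271/v + 1397337/(-4085355) = 3010271/(-3 + I*√36754) + 1397337/(-4085355) = 3010271/(-3 + I*√36754) + 1397337*(-1/4085355) = 3010271/(-3 + I*√36754) - 465779/1361785 = -465779/1361785 + 3010271/(-3 + I*√36754)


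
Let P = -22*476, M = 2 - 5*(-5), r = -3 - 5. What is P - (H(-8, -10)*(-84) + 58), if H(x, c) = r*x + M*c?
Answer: -27834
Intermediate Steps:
r = -8
M = 27 (M = 2 + 25 = 27)
H(x, c) = -8*x + 27*c
P = -10472
P - (H(-8, -10)*(-84) + 58) = -10472 - ((-8*(-8) + 27*(-10))*(-84) + 58) = -10472 - ((64 - 270)*(-84) + 58) = -10472 - (-206*(-84) + 58) = -10472 - (17304 + 58) = -10472 - 1*17362 = -10472 - 17362 = -27834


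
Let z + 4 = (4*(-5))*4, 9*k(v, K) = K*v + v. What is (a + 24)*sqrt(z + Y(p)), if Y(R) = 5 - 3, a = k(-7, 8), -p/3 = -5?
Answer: 17*I*sqrt(82) ≈ 153.94*I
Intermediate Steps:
k(v, K) = v/9 + K*v/9 (k(v, K) = (K*v + v)/9 = (v + K*v)/9 = v/9 + K*v/9)
z = -84 (z = -4 + (4*(-5))*4 = -4 - 20*4 = -4 - 80 = -84)
p = 15 (p = -3*(-5) = 15)
a = -7 (a = (1/9)*(-7)*(1 + 8) = (1/9)*(-7)*9 = -7)
Y(R) = 2
(a + 24)*sqrt(z + Y(p)) = (-7 + 24)*sqrt(-84 + 2) = 17*sqrt(-82) = 17*(I*sqrt(82)) = 17*I*sqrt(82)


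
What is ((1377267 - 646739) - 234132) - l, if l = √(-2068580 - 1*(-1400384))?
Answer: 496396 - 6*I*√18561 ≈ 4.964e+5 - 817.43*I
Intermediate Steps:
l = 6*I*√18561 (l = √(-2068580 + 1400384) = √(-668196) = 6*I*√18561 ≈ 817.43*I)
((1377267 - 646739) - 234132) - l = ((1377267 - 646739) - 234132) - 6*I*√18561 = (730528 - 234132) - 6*I*√18561 = 496396 - 6*I*√18561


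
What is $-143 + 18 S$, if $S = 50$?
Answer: $757$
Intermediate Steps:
$-143 + 18 S = -143 + 18 \cdot 50 = -143 + 900 = 757$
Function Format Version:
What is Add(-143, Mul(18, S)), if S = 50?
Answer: 757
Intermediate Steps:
Add(-143, Mul(18, S)) = Add(-143, Mul(18, 50)) = Add(-143, 900) = 757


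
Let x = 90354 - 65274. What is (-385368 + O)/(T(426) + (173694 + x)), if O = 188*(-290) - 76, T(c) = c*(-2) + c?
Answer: -109991/49587 ≈ -2.2181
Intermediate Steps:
x = 25080
T(c) = -c (T(c) = -2*c + c = -c)
O = -54596 (O = -54520 - 76 = -54596)
(-385368 + O)/(T(426) + (173694 + x)) = (-385368 - 54596)/(-1*426 + (173694 + 25080)) = -439964/(-426 + 198774) = -439964/198348 = -439964*1/198348 = -109991/49587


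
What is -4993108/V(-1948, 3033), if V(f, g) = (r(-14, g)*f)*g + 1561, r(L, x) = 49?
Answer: 4993108/289504355 ≈ 0.017247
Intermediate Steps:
V(f, g) = 1561 + 49*f*g (V(f, g) = (49*f)*g + 1561 = 49*f*g + 1561 = 1561 + 49*f*g)
-4993108/V(-1948, 3033) = -4993108/(1561 + 49*(-1948)*3033) = -4993108/(1561 - 289505916) = -4993108/(-289504355) = -4993108*(-1/289504355) = 4993108/289504355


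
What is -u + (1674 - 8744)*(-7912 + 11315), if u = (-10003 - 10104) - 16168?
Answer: -24022935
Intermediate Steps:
u = -36275 (u = -20107 - 16168 = -36275)
-u + (1674 - 8744)*(-7912 + 11315) = -1*(-36275) + (1674 - 8744)*(-7912 + 11315) = 36275 - 7070*3403 = 36275 - 24059210 = -24022935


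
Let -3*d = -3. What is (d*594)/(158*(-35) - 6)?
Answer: -297/2768 ≈ -0.10730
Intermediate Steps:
d = 1 (d = -1/3*(-3) = 1)
(d*594)/(158*(-35) - 6) = (1*594)/(158*(-35) - 6) = 594/(-5530 - 6) = 594/(-5536) = 594*(-1/5536) = -297/2768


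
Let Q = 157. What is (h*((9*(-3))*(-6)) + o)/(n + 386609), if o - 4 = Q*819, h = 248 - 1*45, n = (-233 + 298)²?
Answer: 161473/390834 ≈ 0.41315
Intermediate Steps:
n = 4225 (n = 65² = 4225)
h = 203 (h = 248 - 45 = 203)
o = 128587 (o = 4 + 157*819 = 4 + 128583 = 128587)
(h*((9*(-3))*(-6)) + o)/(n + 386609) = (203*((9*(-3))*(-6)) + 128587)/(4225 + 386609) = (203*(-27*(-6)) + 128587)/390834 = (203*162 + 128587)*(1/390834) = (32886 + 128587)*(1/390834) = 161473*(1/390834) = 161473/390834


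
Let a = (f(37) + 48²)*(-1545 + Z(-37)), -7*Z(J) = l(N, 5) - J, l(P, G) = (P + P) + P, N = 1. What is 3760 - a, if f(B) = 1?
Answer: 25047095/7 ≈ 3.5782e+6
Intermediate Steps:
l(P, G) = 3*P (l(P, G) = 2*P + P = 3*P)
Z(J) = -3/7 + J/7 (Z(J) = -(3*1 - J)/7 = -(3 - J)/7 = -3/7 + J/7)
a = -25020775/7 (a = (1 + 48²)*(-1545 + (-3/7 + (⅐)*(-37))) = (1 + 2304)*(-1545 + (-3/7 - 37/7)) = 2305*(-1545 - 40/7) = 2305*(-10855/7) = -25020775/7 ≈ -3.5744e+6)
3760 - a = 3760 - 1*(-25020775/7) = 3760 + 25020775/7 = 25047095/7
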